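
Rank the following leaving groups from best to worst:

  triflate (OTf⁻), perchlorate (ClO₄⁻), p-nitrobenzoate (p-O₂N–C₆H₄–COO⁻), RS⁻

A good leaving group is a weak base: the lower the pKₐ of its conjugate acid, the more readily it departs.
triflate (OTf⁻): pKₐ(CF₃SO₃H (triflic acid)) ≈ -14
perchlorate (ClO₄⁻): pKₐ(HClO₄) ≈ -10
p-nitrobenzoate (p-O₂N–C₆H₄–COO⁻): pKₐ(p-nitrobenzoic acid) ≈ 3.4
RS⁻: pKₐ(RSH (a thiol)) ≈ 10.5

triflate (OTf⁻) > perchlorate (ClO₄⁻) > p-nitrobenzoate (p-O₂N–C₆H₄–COO⁻) > RS⁻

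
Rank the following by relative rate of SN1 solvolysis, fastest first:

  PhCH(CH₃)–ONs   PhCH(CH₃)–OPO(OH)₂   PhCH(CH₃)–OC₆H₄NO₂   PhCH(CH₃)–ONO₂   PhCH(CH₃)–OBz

PhCH(CH₃)–ONs > PhCH(CH₃)–ONO₂ > PhCH(CH₃)–OPO(OH)₂ > PhCH(CH₃)–OBz > PhCH(CH₃)–OC₆H₄NO₂

Identical carbon frameworks mean the comparison reduces to leaving-group quality.
Rank by basicity of the departing species: weakest base leaves most easily.
PhCH(CH₃)–ONs loses ONs⁻: pKₐ(p-O₂NC₆H₄SO₃H) ≈ -3.5
PhCH(CH₃)–ONO₂ loses NO₃⁻: pKₐ(HNO₃) ≈ -1.3
PhCH(CH₃)–OPO(OH)₂ loses H₂PO₄⁻: pKₐ(H₃PO₄) ≈ 2.1
PhCH(CH₃)–OBz loses PhCOO⁻: pKₐ(C₆H₅COOH) ≈ 4.2
PhCH(CH₃)–OC₆H₄NO₂ loses p-O₂N–C₆H₄–O⁻: pKₐ(p-nitrophenol) ≈ 7.2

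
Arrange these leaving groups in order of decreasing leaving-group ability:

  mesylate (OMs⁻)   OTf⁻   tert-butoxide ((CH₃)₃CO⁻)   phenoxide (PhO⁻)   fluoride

OTf⁻ > mesylate (OMs⁻) > fluoride > phenoxide (PhO⁻) > tert-butoxide ((CH₃)₃CO⁻)

The more stable X⁻ (or X) is on its own — i.e. the weaker a base it is — the better a leaving group it makes.
OTf⁻: pKₐ(CF₃SO₃H (triflic acid)) ≈ -14 — charge spread over three oxygens and a CF₃ group; the premier leaving group in synthesis
mesylate (OMs⁻): pKₐ(CH₃SO₃H (MsOH)) ≈ -1.9 — resonance-delocalised alkanesulfonate
fluoride: pKₐ(HF) ≈ 3.2
phenoxide (PhO⁻): pKₐ(C₆H₅OH (phenol)) ≈ 10 — resonance into the ring helps, but still a poor LG
tert-butoxide ((CH₃)₃CO⁻): pKₐ(t-BuOH) ≈ 18 — bulky, strongly basic alkoxide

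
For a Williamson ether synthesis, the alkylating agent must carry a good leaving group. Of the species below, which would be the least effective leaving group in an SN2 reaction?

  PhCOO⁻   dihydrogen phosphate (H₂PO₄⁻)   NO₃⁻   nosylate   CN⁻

CN⁻

Leaving-group ability tracks the stability of the departed species; conjugate-acid pKₐ is the usual yardstick (lower pKₐ → better LG).
nosylate: pKₐ(p-O₂NC₆H₄SO₃H) ≈ -3.5
NO₃⁻: pKₐ(HNO₃) ≈ -1.3
dihydrogen phosphate (H₂PO₄⁻): pKₐ(H₃PO₄) ≈ 2.1
PhCOO⁻: pKₐ(C₆H₅COOH) ≈ 4.2
CN⁻: pKₐ(HCN) ≈ 9.2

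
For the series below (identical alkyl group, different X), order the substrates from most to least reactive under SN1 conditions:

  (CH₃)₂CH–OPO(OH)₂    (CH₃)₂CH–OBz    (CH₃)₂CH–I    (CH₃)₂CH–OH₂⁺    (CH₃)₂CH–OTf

(CH₃)₂CH–OTf > (CH₃)₂CH–I > (CH₃)₂CH–OH₂⁺ > (CH₃)₂CH–OPO(OH)₂ > (CH₃)₂CH–OBz

The skeletons are identical, so relative rate is governed entirely by leaving-group ability.
Rank by basicity of the departing species: weakest base leaves most easily.
(CH₃)₂CH–OTf loses OTf⁻: pKₐ(CF₃SO₃H (triflic acid)) ≈ -14
(CH₃)₂CH–I loses I⁻: pKₐ(HI) ≈ -10
(CH₃)₂CH–OH₂⁺ loses H₂O: pKₐ(H₃O⁺) ≈ -1.7
(CH₃)₂CH–OPO(OH)₂ loses H₂PO₄⁻: pKₐ(H₃PO₄) ≈ 2.1
(CH₃)₂CH–OBz loses PhCOO⁻: pKₐ(C₆H₅COOH) ≈ 4.2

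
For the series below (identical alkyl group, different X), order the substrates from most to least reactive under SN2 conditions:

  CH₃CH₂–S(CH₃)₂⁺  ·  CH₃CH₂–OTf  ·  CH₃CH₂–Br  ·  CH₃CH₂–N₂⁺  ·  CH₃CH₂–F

CH₃CH₂–N₂⁺ > CH₃CH₂–OTf > CH₃CH₂–Br > CH₃CH₂–S(CH₃)₂⁺ > CH₃CH₂–F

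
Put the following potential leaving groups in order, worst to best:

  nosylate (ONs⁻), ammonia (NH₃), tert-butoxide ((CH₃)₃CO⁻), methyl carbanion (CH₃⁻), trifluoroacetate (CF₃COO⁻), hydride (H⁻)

The more stable X⁻ (or X) is on its own — i.e. the weaker a base it is — the better a leaving group it makes.
nosylate (ONs⁻): pKₐ(p-O₂NC₆H₄SO₃H) ≈ -3.5
trifluoroacetate (CF₃COO⁻): pKₐ(CF₃COOH) ≈ 0.2
ammonia (NH₃): pKₐ(NH₄⁺) ≈ 9.2
tert-butoxide ((CH₃)₃CO⁻): pKₐ(t-BuOH) ≈ 18
hydride (H⁻): pKₐ(H₂) ≈ 36
methyl carbanion (CH₃⁻): pKₐ(CH₄) ≈ 48
The question asks for worst first, so the sequence is read in increasing leaving-group ability.

methyl carbanion (CH₃⁻) < hydride (H⁻) < tert-butoxide ((CH₃)₃CO⁻) < ammonia (NH₃) < trifluoroacetate (CF₃COO⁻) < nosylate (ONs⁻)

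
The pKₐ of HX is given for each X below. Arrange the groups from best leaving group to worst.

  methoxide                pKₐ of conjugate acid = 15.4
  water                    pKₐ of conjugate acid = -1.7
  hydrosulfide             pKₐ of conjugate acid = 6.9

water > hydrosulfide > methoxide

Lower conjugate-acid pKₐ ⇒ weaker base ⇒ better leaving group.
Sorting by the given values: water (-1.7), hydrosulfide (6.9), methoxide (15.4).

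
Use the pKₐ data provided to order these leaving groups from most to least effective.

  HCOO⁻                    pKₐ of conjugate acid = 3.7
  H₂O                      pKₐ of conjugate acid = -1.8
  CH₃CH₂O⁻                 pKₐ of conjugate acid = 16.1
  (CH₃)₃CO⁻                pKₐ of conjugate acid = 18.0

H₂O > HCOO⁻ > CH₃CH₂O⁻ > (CH₃)₃CO⁻

Lower conjugate-acid pKₐ ⇒ weaker base ⇒ better leaving group.
Sorting by the given values: H₂O (-1.8), HCOO⁻ (3.7), CH₃CH₂O⁻ (16.1), (CH₃)₃CO⁻ (18.0).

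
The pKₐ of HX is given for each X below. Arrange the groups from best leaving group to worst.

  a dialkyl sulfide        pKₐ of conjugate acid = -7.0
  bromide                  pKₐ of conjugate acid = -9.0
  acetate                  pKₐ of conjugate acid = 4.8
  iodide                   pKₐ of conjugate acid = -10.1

Lower conjugate-acid pKₐ ⇒ weaker base ⇒ better leaving group.
Sorting by the given values: iodide (-10.1), bromide (-9.0), a dialkyl sulfide (-7.0), acetate (4.8).

iodide > bromide > a dialkyl sulfide > acetate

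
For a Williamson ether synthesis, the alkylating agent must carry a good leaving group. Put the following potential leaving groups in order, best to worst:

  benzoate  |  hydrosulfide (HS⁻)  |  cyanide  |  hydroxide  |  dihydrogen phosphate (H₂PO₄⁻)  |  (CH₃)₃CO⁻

dihydrogen phosphate (H₂PO₄⁻) > benzoate > hydrosulfide (HS⁻) > cyanide > hydroxide > (CH₃)₃CO⁻

dihydrogen phosphate (H₂PO₄⁻): pKₐ(H₃PO₄) ≈ 2.1
benzoate: pKₐ(C₆H₅COOH) ≈ 4.2
hydrosulfide (HS⁻): pKₐ(H₂S) ≈ 7
cyanide: pKₐ(HCN) ≈ 9.2
hydroxide: pKₐ(H₂O) ≈ 15.7
(CH₃)₃CO⁻: pKₐ(t-BuOH) ≈ 18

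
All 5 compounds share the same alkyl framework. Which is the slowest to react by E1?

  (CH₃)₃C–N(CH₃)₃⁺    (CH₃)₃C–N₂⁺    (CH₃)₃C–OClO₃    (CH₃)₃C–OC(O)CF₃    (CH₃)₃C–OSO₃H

The skeletons are identical, so relative rate is governed entirely by leaving-group ability.
Rank by basicity of the departing species: weakest base leaves most easily.
(CH₃)₃C–N₂⁺ loses N₂: no meaningful conjugate acid; N₂ departs as an exceptionally stable neutral molecule
(CH₃)₃C–OClO₃ loses ClO₄⁻: pKₐ(HClO₄) ≈ -10
(CH₃)₃C–OSO₃H loses HSO₄⁻: pKₐ(H₂SO₄) ≈ -3
(CH₃)₃C–OC(O)CF₃ loses CF₃COO⁻: pKₐ(CF₃COOH) ≈ 0.2
(CH₃)₃C–N(CH₃)₃⁺ loses NR'₃: pKₐ(R'₃NH⁺) ≈ 10.7

(CH₃)₃C–N(CH₃)₃⁺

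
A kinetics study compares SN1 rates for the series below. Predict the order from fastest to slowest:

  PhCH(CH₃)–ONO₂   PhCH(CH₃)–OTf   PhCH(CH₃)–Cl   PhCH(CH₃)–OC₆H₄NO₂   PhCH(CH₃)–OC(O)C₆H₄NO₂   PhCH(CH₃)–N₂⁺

Same R in every case — rank the leaving groups.
Rank by basicity of the departing species: weakest base leaves most easily.
PhCH(CH₃)–N₂⁺ loses N₂: no meaningful conjugate acid; N₂ departs as an exceptionally stable neutral molecule
PhCH(CH₃)–OTf loses OTf⁻: pKₐ(CF₃SO₃H (triflic acid)) ≈ -14
PhCH(CH₃)–Cl loses Cl⁻: pKₐ(HCl) ≈ -7
PhCH(CH₃)–ONO₂ loses NO₃⁻: pKₐ(HNO₃) ≈ -1.3
PhCH(CH₃)–OC(O)C₆H₄NO₂ loses p-O₂N–C₆H₄–COO⁻: pKₐ(p-nitrobenzoic acid) ≈ 3.4
PhCH(CH₃)–OC₆H₄NO₂ loses p-O₂N–C₆H₄–O⁻: pKₐ(p-nitrophenol) ≈ 7.2

PhCH(CH₃)–N₂⁺ > PhCH(CH₃)–OTf > PhCH(CH₃)–Cl > PhCH(CH₃)–ONO₂ > PhCH(CH₃)–OC(O)C₆H₄NO₂ > PhCH(CH₃)–OC₆H₄NO₂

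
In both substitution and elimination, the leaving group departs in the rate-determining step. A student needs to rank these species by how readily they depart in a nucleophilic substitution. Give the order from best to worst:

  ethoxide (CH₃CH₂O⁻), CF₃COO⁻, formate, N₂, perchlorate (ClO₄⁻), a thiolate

N₂ > perchlorate (ClO₄⁻) > CF₃COO⁻ > formate > a thiolate > ethoxide (CH₃CH₂O⁻)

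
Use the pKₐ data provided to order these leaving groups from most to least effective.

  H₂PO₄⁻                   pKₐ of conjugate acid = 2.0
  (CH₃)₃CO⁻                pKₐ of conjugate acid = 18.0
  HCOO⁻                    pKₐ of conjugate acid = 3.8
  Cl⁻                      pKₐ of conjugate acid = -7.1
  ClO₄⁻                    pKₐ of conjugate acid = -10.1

ClO₄⁻ > Cl⁻ > H₂PO₄⁻ > HCOO⁻ > (CH₃)₃CO⁻

Lower conjugate-acid pKₐ ⇒ weaker base ⇒ better leaving group.
Sorting by the given values: ClO₄⁻ (-10.1), Cl⁻ (-7.1), H₂PO₄⁻ (2.0), HCOO⁻ (3.8), (CH₃)₃CO⁻ (18.0).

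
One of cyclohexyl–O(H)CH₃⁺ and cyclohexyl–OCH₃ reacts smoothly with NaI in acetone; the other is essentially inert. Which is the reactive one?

cyclohexyl–O(H)CH₃⁺

From cyclohexyl–OCH₃ the departing group would be CH₃O⁻ (pKₐ(CH₃OH) ≈ 15.5). Strong base; alkoxides do not leave unassisted.
From cyclohexyl–O(H)CH₃⁺ the leaving group is R'OH (pKₐ(R'OH₂⁺) ≈ -2.4). Neutral; leaves from a protonated ether (an oxonium ion, R–O(H)R'⁺).
(In practice cyclohexyl–O(H)CH₃⁺ is made from cyclohexyl–OCH₃ by protonation with concentrated HI, allowing neutral methanol, rather than methoxide, to depart.)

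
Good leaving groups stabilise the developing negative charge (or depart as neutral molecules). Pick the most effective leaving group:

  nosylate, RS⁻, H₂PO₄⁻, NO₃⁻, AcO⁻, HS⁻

nosylate

nosylate: pKₐ(p-O₂NC₆H₄SO₃H) ≈ -3.5
NO₃⁻: pKₐ(HNO₃) ≈ -1.3
H₂PO₄⁻: pKₐ(H₃PO₄) ≈ 2.1
AcO⁻: pKₐ(CH₃COOH) ≈ 4.8
HS⁻: pKₐ(H₂S) ≈ 7
RS⁻: pKₐ(RSH (a thiol)) ≈ 10.5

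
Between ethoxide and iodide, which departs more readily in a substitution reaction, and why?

iodide

iodide is the better leaving group.
pKₐ(HI) ≈ -10 versus pKₐ(CH₃CH₂OH) ≈ 16: iodide is the much weaker base.
Large, highly polarisable; very weak base.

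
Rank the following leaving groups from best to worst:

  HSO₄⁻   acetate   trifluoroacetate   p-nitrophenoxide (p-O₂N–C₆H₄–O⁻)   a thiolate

The more stable X⁻ (or X) is on its own — i.e. the weaker a base it is — the better a leaving group it makes.
HSO₄⁻: pKₐ(H₂SO₄) ≈ -3
trifluoroacetate: pKₐ(CF₃COOH) ≈ 0.2
acetate: pKₐ(CH₃COOH) ≈ 4.8
p-nitrophenoxide (p-O₂N–C₆H₄–O⁻): pKₐ(p-nitrophenol) ≈ 7.2
a thiolate: pKₐ(RSH (a thiol)) ≈ 10.5

HSO₄⁻ > trifluoroacetate > acetate > p-nitrophenoxide (p-O₂N–C₆H₄–O⁻) > a thiolate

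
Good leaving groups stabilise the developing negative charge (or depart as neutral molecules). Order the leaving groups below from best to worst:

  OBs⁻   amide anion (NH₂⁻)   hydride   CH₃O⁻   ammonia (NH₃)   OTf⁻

OTf⁻ > OBs⁻ > ammonia (NH₃) > CH₃O⁻ > hydride > amide anion (NH₂⁻)

A good leaving group is a weak base: the lower the pKₐ of its conjugate acid, the more readily it departs.
OTf⁻: pKₐ(CF₃SO₃H (triflic acid)) ≈ -14 — charge spread over three oxygens and a CF₃ group; the premier leaving group in synthesis
OBs⁻: pKₐ(p-BrC₆H₄SO₃H) ≈ -2.8 — arenesulfonate with a p-bromo substituent
ammonia (NH₃): pKₐ(NH₄⁺) ≈ 9.2
CH₃O⁻: pKₐ(CH₃OH) ≈ 15.5 — strong base; alkoxides do not leave unassisted
hydride: pKₐ(H₂) ≈ 36
amide anion (NH₂⁻): pKₐ(NH₃) ≈ 38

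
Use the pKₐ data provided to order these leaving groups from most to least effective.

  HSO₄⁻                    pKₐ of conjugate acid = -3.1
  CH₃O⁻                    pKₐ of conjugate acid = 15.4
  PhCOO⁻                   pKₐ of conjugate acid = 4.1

HSO₄⁻ > PhCOO⁻ > CH₃O⁻

Lower conjugate-acid pKₐ ⇒ weaker base ⇒ better leaving group.
Sorting by the given values: HSO₄⁻ (-3.1), PhCOO⁻ (4.1), CH₃O⁻ (15.4).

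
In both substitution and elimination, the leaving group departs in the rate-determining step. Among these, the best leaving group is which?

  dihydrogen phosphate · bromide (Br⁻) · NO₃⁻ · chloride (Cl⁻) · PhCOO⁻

bromide (Br⁻)

bromide (Br⁻): pKₐ(HBr) ≈ -9
chloride (Cl⁻): pKₐ(HCl) ≈ -7
NO₃⁻: pKₐ(HNO₃) ≈ -1.3
dihydrogen phosphate: pKₐ(H₃PO₄) ≈ 2.1
PhCOO⁻: pKₐ(C₆H₅COOH) ≈ 4.2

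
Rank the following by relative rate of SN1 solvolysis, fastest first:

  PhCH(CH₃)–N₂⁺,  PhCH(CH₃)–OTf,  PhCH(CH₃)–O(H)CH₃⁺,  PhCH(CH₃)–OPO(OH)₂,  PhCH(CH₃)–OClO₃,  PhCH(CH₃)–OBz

PhCH(CH₃)–N₂⁺ > PhCH(CH₃)–OTf > PhCH(CH₃)–OClO₃ > PhCH(CH₃)–O(H)CH₃⁺ > PhCH(CH₃)–OPO(OH)₂ > PhCH(CH₃)–OBz

Identical carbon frameworks mean the comparison reduces to leaving-group quality.
The more stable X⁻ (or X) is on its own — i.e. the weaker a base it is — the better a leaving group it makes.
PhCH(CH₃)–N₂⁺ loses N₂: no meaningful conjugate acid; N₂ departs as an exceptionally stable neutral molecule
PhCH(CH₃)–OTf loses OTf⁻: pKₐ(CF₃SO₃H (triflic acid)) ≈ -14
PhCH(CH₃)–OClO₃ loses ClO₄⁻: pKₐ(HClO₄) ≈ -10
PhCH(CH₃)–O(H)CH₃⁺ loses R'OH: pKₐ(R'OH₂⁺) ≈ -2.4
PhCH(CH₃)–OPO(OH)₂ loses H₂PO₄⁻: pKₐ(H₃PO₄) ≈ 2.1
PhCH(CH₃)–OBz loses PhCOO⁻: pKₐ(C₆H₅COOH) ≈ 4.2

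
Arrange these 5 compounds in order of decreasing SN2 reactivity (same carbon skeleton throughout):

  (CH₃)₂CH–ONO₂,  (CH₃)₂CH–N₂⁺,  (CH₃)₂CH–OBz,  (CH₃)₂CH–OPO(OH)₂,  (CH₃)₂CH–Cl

Same R in every case — rank the leaving groups.
Leaving-group ability tracks the stability of the departed species; conjugate-acid pKₐ is the usual yardstick (lower pKₐ → better LG).
(CH₃)₂CH–N₂⁺ loses N₂: no meaningful conjugate acid; N₂ departs as an exceptionally stable neutral molecule
(CH₃)₂CH–Cl loses Cl⁻: pKₐ(HCl) ≈ -7
(CH₃)₂CH–ONO₂ loses NO₃⁻: pKₐ(HNO₃) ≈ -1.3
(CH₃)₂CH–OPO(OH)₂ loses H₂PO₄⁻: pKₐ(H₃PO₄) ≈ 2.1
(CH₃)₂CH–OBz loses PhCOO⁻: pKₐ(C₆H₅COOH) ≈ 4.2

(CH₃)₂CH–N₂⁺ > (CH₃)₂CH–Cl > (CH₃)₂CH–ONO₂ > (CH₃)₂CH–OPO(OH)₂ > (CH₃)₂CH–OBz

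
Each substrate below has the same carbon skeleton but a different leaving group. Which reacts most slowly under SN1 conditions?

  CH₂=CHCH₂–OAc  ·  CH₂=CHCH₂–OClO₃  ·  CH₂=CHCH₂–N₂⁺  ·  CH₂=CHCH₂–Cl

CH₂=CHCH₂–OAc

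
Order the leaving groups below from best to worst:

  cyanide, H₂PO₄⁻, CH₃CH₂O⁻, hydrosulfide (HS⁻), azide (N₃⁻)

H₂PO₄⁻ > azide (N₃⁻) > hydrosulfide (HS⁻) > cyanide > CH₃CH₂O⁻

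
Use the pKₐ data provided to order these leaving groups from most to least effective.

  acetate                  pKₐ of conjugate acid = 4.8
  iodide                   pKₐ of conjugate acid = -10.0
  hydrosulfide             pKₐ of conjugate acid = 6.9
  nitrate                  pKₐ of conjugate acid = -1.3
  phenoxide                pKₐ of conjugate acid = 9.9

Lower conjugate-acid pKₐ ⇒ weaker base ⇒ better leaving group.
Sorting by the given values: iodide (-10.0), nitrate (-1.3), acetate (4.8), hydrosulfide (6.9), phenoxide (9.9).

iodide > nitrate > acetate > hydrosulfide > phenoxide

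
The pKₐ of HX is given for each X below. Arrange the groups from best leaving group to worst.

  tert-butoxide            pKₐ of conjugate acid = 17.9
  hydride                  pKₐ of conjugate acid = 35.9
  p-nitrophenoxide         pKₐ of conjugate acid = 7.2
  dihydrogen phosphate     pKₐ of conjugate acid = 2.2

Lower conjugate-acid pKₐ ⇒ weaker base ⇒ better leaving group.
Sorting by the given values: dihydrogen phosphate (2.2), p-nitrophenoxide (7.2), tert-butoxide (17.9), hydride (35.9).

dihydrogen phosphate > p-nitrophenoxide > tert-butoxide > hydride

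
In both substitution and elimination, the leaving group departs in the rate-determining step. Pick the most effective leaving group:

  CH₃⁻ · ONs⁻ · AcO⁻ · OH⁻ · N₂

Rank by basicity of the departing species: weakest base leaves most easily.
N₂: no meaningful conjugate acid; N₂ departs as an exceptionally stable neutral molecule
ONs⁻: pKₐ(p-O₂NC₆H₄SO₃H) ≈ -3.5
AcO⁻: pKₐ(CH₃COOH) ≈ 4.8
OH⁻: pKₐ(H₂O) ≈ 15.7
CH₃⁻: pKₐ(CH₄) ≈ 48

N₂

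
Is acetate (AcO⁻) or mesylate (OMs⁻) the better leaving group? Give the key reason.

mesylate (OMs⁻)

mesylate (OMs⁻) is the better leaving group.
pKₐ(CH₃SO₃H (MsOH)) ≈ -1.9 versus pKₐ(CH₃COOH) ≈ 4.8: mesylate (OMs⁻) is the much weaker base.
Resonance-delocalised alkanesulfonate.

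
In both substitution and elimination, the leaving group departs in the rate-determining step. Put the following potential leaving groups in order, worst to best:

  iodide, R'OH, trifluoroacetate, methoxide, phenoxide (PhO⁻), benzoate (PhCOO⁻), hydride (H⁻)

hydride (H⁻) < methoxide < phenoxide (PhO⁻) < benzoate (PhCOO⁻) < trifluoroacetate < R'OH < iodide

A good leaving group is a weak base: the lower the pKₐ of its conjugate acid, the more readily it departs.
iodide: pKₐ(HI) ≈ -10
R'OH: pKₐ(R'OH₂⁺) ≈ -2.4 — neutral; leaves from a protonated ether (an oxonium ion, R–O(H)R'⁺)
trifluoroacetate: pKₐ(CF₃COOH) ≈ 0.2
benzoate (PhCOO⁻): pKₐ(C₆H₅COOH) ≈ 4.2
phenoxide (PhO⁻): pKₐ(C₆H₅OH (phenol)) ≈ 10 — resonance into the ring helps, but still a poor LG
methoxide: pKₐ(CH₃OH) ≈ 15.5 — strong base; alkoxides do not leave unassisted
hydride (H⁻): pKₐ(H₂) ≈ 36
Reversing gives the worst-to-best order requested.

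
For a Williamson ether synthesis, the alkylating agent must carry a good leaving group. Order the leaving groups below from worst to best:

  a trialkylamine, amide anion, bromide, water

amide anion < a trialkylamine < water < bromide

Rank by basicity of the departing species: weakest base leaves most easily.
bromide: pKₐ(HBr) ≈ -9
water: pKₐ(H₃O⁺) ≈ -1.7
a trialkylamine: pKₐ(R'₃NH⁺) ≈ 10.7
amide anion: pKₐ(NH₃) ≈ 38
The question asks for worst first, so the sequence is read in increasing leaving-group ability.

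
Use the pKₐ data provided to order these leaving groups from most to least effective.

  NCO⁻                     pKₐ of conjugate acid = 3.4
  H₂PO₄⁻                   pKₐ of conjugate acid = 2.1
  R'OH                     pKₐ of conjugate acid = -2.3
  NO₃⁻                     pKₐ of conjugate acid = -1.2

Lower conjugate-acid pKₐ ⇒ weaker base ⇒ better leaving group.
Sorting by the given values: R'OH (-2.3), NO₃⁻ (-1.2), H₂PO₄⁻ (2.1), NCO⁻ (3.4).

R'OH > NO₃⁻ > H₂PO₄⁻ > NCO⁻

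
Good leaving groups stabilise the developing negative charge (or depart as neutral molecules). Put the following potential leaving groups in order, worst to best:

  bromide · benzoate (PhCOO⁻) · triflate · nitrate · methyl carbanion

methyl carbanion < benzoate (PhCOO⁻) < nitrate < bromide < triflate

A good leaving group is a weak base: the lower the pKₐ of its conjugate acid, the more readily it departs.
triflate: pKₐ(CF₃SO₃H (triflic acid)) ≈ -14
bromide: pKₐ(HBr) ≈ -9
nitrate: pKₐ(HNO₃) ≈ -1.3
benzoate (PhCOO⁻): pKₐ(C₆H₅COOH) ≈ 4.2
methyl carbanion: pKₐ(CH₄) ≈ 48
The question asks for worst first, so the sequence is read in increasing leaving-group ability.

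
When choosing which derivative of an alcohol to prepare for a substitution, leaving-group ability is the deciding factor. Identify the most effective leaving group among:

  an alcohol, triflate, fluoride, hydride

Leaving-group ability tracks the stability of the departed species; conjugate-acid pKₐ is the usual yardstick (lower pKₐ → better LG).
triflate: pKₐ(CF₃SO₃H (triflic acid)) ≈ -14
an alcohol: pKₐ(R'OH₂⁺) ≈ -2.4
fluoride: pKₐ(HF) ≈ 3.2
hydride: pKₐ(H₂) ≈ 36

triflate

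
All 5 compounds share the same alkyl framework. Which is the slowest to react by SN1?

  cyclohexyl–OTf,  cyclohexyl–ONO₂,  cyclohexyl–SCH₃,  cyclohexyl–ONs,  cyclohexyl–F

cyclohexyl–SCH₃

The skeletons are identical, so relative rate is governed entirely by leaving-group ability.
The more stable X⁻ (or X) is on its own — i.e. the weaker a base it is — the better a leaving group it makes.
cyclohexyl–OTf loses OTf⁻: pKₐ(CF₃SO₃H (triflic acid)) ≈ -14
cyclohexyl–ONs loses ONs⁻: pKₐ(p-O₂NC₆H₄SO₃H) ≈ -3.5
cyclohexyl–ONO₂ loses NO₃⁻: pKₐ(HNO₃) ≈ -1.3
cyclohexyl–F loses F⁻: pKₐ(HF) ≈ 3.2
cyclohexyl–SCH₃ loses RS⁻: pKₐ(RSH (a thiol)) ≈ 10.5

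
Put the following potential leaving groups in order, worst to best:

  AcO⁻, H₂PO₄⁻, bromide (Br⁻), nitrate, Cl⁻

AcO⁻ < H₂PO₄⁻ < nitrate < Cl⁻ < bromide (Br⁻)

Rank by basicity of the departing species: weakest base leaves most easily.
bromide (Br⁻): pKₐ(HBr) ≈ -9 — weak base; good leaving group
Cl⁻: pKₐ(HCl) ≈ -7
nitrate: pKₐ(HNO₃) ≈ -1.3 — resonance-delocalised over three oxygens
H₂PO₄⁻: pKₐ(H₃PO₄) ≈ 2.1 — moderate base; biological leaving group after further activation
AcO⁻: pKₐ(CH₃COOH) ≈ 4.8 — resonance-stabilised but still a weak base
Listed from poorest to best leaving group as asked.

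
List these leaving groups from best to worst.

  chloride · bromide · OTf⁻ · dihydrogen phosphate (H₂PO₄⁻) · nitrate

OTf⁻ > bromide > chloride > nitrate > dihydrogen phosphate (H₂PO₄⁻)

The more stable X⁻ (or X) is on its own — i.e. the weaker a base it is — the better a leaving group it makes.
OTf⁻: pKₐ(CF₃SO₃H (triflic acid)) ≈ -14 — charge spread over three oxygens and a CF₃ group; the premier leaving group in synthesis
bromide: pKₐ(HBr) ≈ -9 — weak base; good leaving group
chloride: pKₐ(HCl) ≈ -7 — moderately weak base
nitrate: pKₐ(HNO₃) ≈ -1.3 — resonance-delocalised over three oxygens
dihydrogen phosphate (H₂PO₄⁻): pKₐ(H₃PO₄) ≈ 2.1 — moderate base; biological leaving group after further activation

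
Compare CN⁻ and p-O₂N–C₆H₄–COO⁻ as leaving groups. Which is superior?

p-O₂N–C₆H₄–COO⁻ is the better leaving group.
pKₐ(p-nitrobenzoic acid) ≈ 3.4 versus pKₐ(HCN) ≈ 9.2: p-O₂N–C₆H₄–COO⁻ is the much weaker base.
Electron-withdrawing nitro group stabilises the carboxylate.

p-O₂N–C₆H₄–COO⁻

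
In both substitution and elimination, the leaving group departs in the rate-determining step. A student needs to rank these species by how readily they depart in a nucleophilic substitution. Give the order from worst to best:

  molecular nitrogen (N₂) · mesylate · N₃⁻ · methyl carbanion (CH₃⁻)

methyl carbanion (CH₃⁻) < N₃⁻ < mesylate < molecular nitrogen (N₂)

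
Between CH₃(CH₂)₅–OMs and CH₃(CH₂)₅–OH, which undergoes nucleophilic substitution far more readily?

From CH₃(CH₂)₅–OH the departing group would be OH⁻ (pKₐ(H₂O) ≈ 15.7). Strong base; essentially never leaves without prior activation.
From CH₃(CH₂)₅–OMs the leaving group is OMs⁻ (pKₐ(CH₃SO₃H (MsOH)) ≈ -1.9). Resonance-delocalised alkanesulfonate.
(In practice CH₃(CH₂)₅–OMs is made from CH₃(CH₂)₅–OH by treatment with MsCl / Et₃N, converting the hydroxyl into a mesylate.)

CH₃(CH₂)₅–OMs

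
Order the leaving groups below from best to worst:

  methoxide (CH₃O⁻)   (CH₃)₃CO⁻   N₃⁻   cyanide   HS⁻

Rank by basicity of the departing species: weakest base leaves most easily.
N₃⁻: pKₐ(HN₃) ≈ 4.7
HS⁻: pKₐ(H₂S) ≈ 7
cyanide: pKₐ(HCN) ≈ 9.2
methoxide (CH₃O⁻): pKₐ(CH₃OH) ≈ 15.5
(CH₃)₃CO⁻: pKₐ(t-BuOH) ≈ 18

N₃⁻ > HS⁻ > cyanide > methoxide (CH₃O⁻) > (CH₃)₃CO⁻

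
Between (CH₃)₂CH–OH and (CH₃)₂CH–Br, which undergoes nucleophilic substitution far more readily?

From (CH₃)₂CH–OH the departing group would be OH⁻ (pKₐ(H₂O) ≈ 15.7). Strong base; essentially never leaves without prior activation.
From (CH₃)₂CH–Br the leaving group is Br⁻ (pKₐ(HBr) ≈ -9). Weak base; good leaving group.
(In practice (CH₃)₂CH–Br is made from (CH₃)₂CH–OH by treatment with PBr₃, replacing the hydroxyl with bromide.)

(CH₃)₂CH–Br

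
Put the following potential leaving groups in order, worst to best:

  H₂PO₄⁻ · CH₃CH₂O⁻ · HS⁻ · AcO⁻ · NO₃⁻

NO₃⁻: pKₐ(HNO₃) ≈ -1.3
H₂PO₄⁻: pKₐ(H₃PO₄) ≈ 2.1 — moderate base; biological leaving group after further activation
AcO⁻: pKₐ(CH₃COOH) ≈ 4.8
HS⁻: pKₐ(H₂S) ≈ 7 — larger and more polarisable than the oxygen analogue
CH₃CH₂O⁻: pKₐ(CH₃CH₂OH) ≈ 16
Reversing gives the worst-to-best order requested.

CH₃CH₂O⁻ < HS⁻ < AcO⁻ < H₂PO₄⁻ < NO₃⁻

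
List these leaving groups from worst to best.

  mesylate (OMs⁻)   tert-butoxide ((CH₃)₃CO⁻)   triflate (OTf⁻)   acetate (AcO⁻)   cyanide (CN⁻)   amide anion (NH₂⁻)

triflate (OTf⁻): pKₐ(CF₃SO₃H (triflic acid)) ≈ -14
mesylate (OMs⁻): pKₐ(CH₃SO₃H (MsOH)) ≈ -1.9
acetate (AcO⁻): pKₐ(CH₃COOH) ≈ 4.8
cyanide (CN⁻): pKₐ(HCN) ≈ 9.2
tert-butoxide ((CH₃)₃CO⁻): pKₐ(t-BuOH) ≈ 18
amide anion (NH₂⁻): pKₐ(NH₃) ≈ 38
Reversing gives the worst-to-best order requested.

amide anion (NH₂⁻) < tert-butoxide ((CH₃)₃CO⁻) < cyanide (CN⁻) < acetate (AcO⁻) < mesylate (OMs⁻) < triflate (OTf⁻)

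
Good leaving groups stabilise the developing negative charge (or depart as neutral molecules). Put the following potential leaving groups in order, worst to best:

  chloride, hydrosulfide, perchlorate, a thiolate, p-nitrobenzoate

a thiolate < hydrosulfide < p-nitrobenzoate < chloride < perchlorate

perchlorate: pKₐ(HClO₄) ≈ -10
chloride: pKₐ(HCl) ≈ -7
p-nitrobenzoate: pKₐ(p-nitrobenzoic acid) ≈ 3.4
hydrosulfide: pKₐ(H₂S) ≈ 7
a thiolate: pKₐ(RSH (a thiol)) ≈ 10.5
Listed from poorest to best leaving group as asked.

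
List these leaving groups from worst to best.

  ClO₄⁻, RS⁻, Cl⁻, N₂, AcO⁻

RS⁻ < AcO⁻ < Cl⁻ < ClO₄⁻ < N₂

The more stable X⁻ (or X) is on its own — i.e. the weaker a base it is — the better a leaving group it makes.
N₂: no meaningful conjugate acid; N₂ departs as an exceptionally stable neutral molecule
ClO₄⁻: pKₐ(HClO₄) ≈ -10 — extremely weak base; rarely used for safety reasons
Cl⁻: pKₐ(HCl) ≈ -7 — moderately weak base
AcO⁻: pKₐ(CH₃COOH) ≈ 4.8 — resonance-stabilised but still a weak base
RS⁻: pKₐ(RSH (a thiol)) ≈ 10.5
The question asks for worst first, so the sequence is read in increasing leaving-group ability.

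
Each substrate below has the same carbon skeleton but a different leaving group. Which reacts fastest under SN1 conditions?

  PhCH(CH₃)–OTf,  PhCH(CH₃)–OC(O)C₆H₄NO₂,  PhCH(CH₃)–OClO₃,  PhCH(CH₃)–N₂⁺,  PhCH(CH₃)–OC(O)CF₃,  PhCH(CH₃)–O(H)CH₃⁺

PhCH(CH₃)–N₂⁺

The skeletons are identical, so relative rate is governed entirely by leaving-group ability.
A good leaving group is a weak base: the lower the pKₐ of its conjugate acid, the more readily it departs.
PhCH(CH₃)–N₂⁺ loses N₂: no meaningful conjugate acid; N₂ departs as an exceptionally stable neutral molecule
PhCH(CH₃)–OTf loses OTf⁻: pKₐ(CF₃SO₃H (triflic acid)) ≈ -14
PhCH(CH₃)–OClO₃ loses ClO₄⁻: pKₐ(HClO₄) ≈ -10
PhCH(CH₃)–O(H)CH₃⁺ loses R'OH: pKₐ(R'OH₂⁺) ≈ -2.4
PhCH(CH₃)–OC(O)CF₃ loses CF₃COO⁻: pKₐ(CF₃COOH) ≈ 0.2
PhCH(CH₃)–OC(O)C₆H₄NO₂ loses p-O₂N–C₆H₄–COO⁻: pKₐ(p-nitrobenzoic acid) ≈ 3.4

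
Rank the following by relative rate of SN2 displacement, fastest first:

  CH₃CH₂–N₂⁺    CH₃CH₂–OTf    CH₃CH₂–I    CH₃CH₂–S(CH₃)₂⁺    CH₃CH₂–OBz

With the same alkyl group throughout, only the leaving group differentiates the rates.
Rank by basicity of the departing species: weakest base leaves most easily.
CH₃CH₂–N₂⁺ loses N₂: no meaningful conjugate acid; N₂ departs as an exceptionally stable neutral molecule
CH₃CH₂–OTf loses OTf⁻: pKₐ(CF₃SO₃H (triflic acid)) ≈ -14
CH₃CH₂–I loses I⁻: pKₐ(HI) ≈ -10
CH₃CH₂–S(CH₃)₂⁺ loses SR'₂: pKₐ(R'₂SH⁺) ≈ -7
CH₃CH₂–OBz loses PhCOO⁻: pKₐ(C₆H₅COOH) ≈ 4.2

CH₃CH₂–N₂⁺ > CH₃CH₂–OTf > CH₃CH₂–I > CH₃CH₂–S(CH₃)₂⁺ > CH₃CH₂–OBz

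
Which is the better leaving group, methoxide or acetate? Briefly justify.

acetate is the better leaving group.
pKₐ(CH₃COOH) ≈ 4.8 versus pKₐ(CH₃OH) ≈ 15.5: acetate is the much weaker base.
Resonance-stabilised but still a weak base.

acetate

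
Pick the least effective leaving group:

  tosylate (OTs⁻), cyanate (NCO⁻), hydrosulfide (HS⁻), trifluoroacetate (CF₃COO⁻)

Rank by basicity of the departing species: weakest base leaves most easily.
tosylate (OTs⁻): pKₐ(p-CH₃C₆H₄SO₃H (TsOH)) ≈ -2.8
trifluoroacetate (CF₃COO⁻): pKₐ(CF₃COOH) ≈ 0.2
cyanate (NCO⁻): pKₐ(HOCN) ≈ 3.5
hydrosulfide (HS⁻): pKₐ(H₂S) ≈ 7

hydrosulfide (HS⁻)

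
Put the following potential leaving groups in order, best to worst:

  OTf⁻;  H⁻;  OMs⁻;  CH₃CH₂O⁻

The more stable X⁻ (or X) is on its own — i.e. the weaker a base it is — the better a leaving group it makes.
OTf⁻: pKₐ(CF₃SO₃H (triflic acid)) ≈ -14
OMs⁻: pKₐ(CH₃SO₃H (MsOH)) ≈ -1.9
CH₃CH₂O⁻: pKₐ(CH₃CH₂OH) ≈ 16
H⁻: pKₐ(H₂) ≈ 36

OTf⁻ > OMs⁻ > CH₃CH₂O⁻ > H⁻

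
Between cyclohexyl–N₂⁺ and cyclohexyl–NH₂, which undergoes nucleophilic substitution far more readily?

cyclohexyl–N₂⁺

From cyclohexyl–NH₂ the departing group would be NH₂⁻ (pKₐ(NH₃) ≈ 38). Extremely strong base; never a leaving group.
From cyclohexyl–N₂⁺ the leaving group is N₂ (no meaningful conjugate acid; N₂ departs as an exceptionally stable neutral molecule).
(In practice cyclohexyl–N₂⁺ is made from cyclohexyl–NH₂ by diazotisation (NaNO₂ / HCl, 0 °C), generating a diazonium salt that expels N₂.)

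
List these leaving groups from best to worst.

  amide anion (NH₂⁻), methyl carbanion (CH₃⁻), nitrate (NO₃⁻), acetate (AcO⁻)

nitrate (NO₃⁻) > acetate (AcO⁻) > amide anion (NH₂⁻) > methyl carbanion (CH₃⁻)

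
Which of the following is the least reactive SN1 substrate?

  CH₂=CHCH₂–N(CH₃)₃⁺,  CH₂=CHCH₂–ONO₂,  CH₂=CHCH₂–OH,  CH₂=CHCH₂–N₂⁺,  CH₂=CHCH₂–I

CH₂=CHCH₂–OH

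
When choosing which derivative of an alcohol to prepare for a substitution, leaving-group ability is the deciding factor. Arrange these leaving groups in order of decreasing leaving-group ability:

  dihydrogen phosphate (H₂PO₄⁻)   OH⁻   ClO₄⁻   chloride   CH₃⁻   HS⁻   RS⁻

ClO₄⁻ > chloride > dihydrogen phosphate (H₂PO₄⁻) > HS⁻ > RS⁻ > OH⁻ > CH₃⁻

ClO₄⁻: pKₐ(HClO₄) ≈ -10
chloride: pKₐ(HCl) ≈ -7 — moderately weak base
dihydrogen phosphate (H₂PO₄⁻): pKₐ(H₃PO₄) ≈ 2.1
HS⁻: pKₐ(H₂S) ≈ 7
RS⁻: pKₐ(RSH (a thiol)) ≈ 10.5
OH⁻: pKₐ(H₂O) ≈ 15.7
CH₃⁻: pKₐ(CH₄) ≈ 48 — unstabilised carbanion; the worst conceivable leaving group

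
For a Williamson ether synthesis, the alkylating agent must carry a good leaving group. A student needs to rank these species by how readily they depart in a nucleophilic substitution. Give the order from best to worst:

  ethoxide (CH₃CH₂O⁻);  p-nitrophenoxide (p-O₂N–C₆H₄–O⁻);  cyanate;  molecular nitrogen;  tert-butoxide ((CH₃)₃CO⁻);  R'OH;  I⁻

molecular nitrogen > I⁻ > R'OH > cyanate > p-nitrophenoxide (p-O₂N–C₆H₄–O⁻) > ethoxide (CH₃CH₂O⁻) > tert-butoxide ((CH₃)₃CO⁻)

molecular nitrogen: no meaningful conjugate acid; N₂ departs as an exceptionally stable neutral molecule
I⁻: pKₐ(HI) ≈ -10
R'OH: pKₐ(R'OH₂⁺) ≈ -2.4
cyanate: pKₐ(HOCN) ≈ 3.5
p-nitrophenoxide (p-O₂N–C₆H₄–O⁻): pKₐ(p-nitrophenol) ≈ 7.2 — nitro group delocalises the charge; the classic chromogenic LG
ethoxide (CH₃CH₂O⁻): pKₐ(CH₃CH₂OH) ≈ 16
tert-butoxide ((CH₃)₃CO⁻): pKₐ(t-BuOH) ≈ 18 — bulky, strongly basic alkoxide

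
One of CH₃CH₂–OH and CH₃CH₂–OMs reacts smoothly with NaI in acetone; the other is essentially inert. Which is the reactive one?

CH₃CH₂–OMs

From CH₃CH₂–OH the departing group would be OH⁻ (pKₐ(H₂O) ≈ 15.7). Strong base; essentially never leaves without prior activation.
From CH₃CH₂–OMs the leaving group is OMs⁻ (pKₐ(CH₃SO₃H (MsOH)) ≈ -1.9). Resonance-delocalised alkanesulfonate.
(In practice CH₃CH₂–OMs is made from CH₃CH₂–OH by treatment with MsCl / Et₃N, converting the hydroxyl into a mesylate.)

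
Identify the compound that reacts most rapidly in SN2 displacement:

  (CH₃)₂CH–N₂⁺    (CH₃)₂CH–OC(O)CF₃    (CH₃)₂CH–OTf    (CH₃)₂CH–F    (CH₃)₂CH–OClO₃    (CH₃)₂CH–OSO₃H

(CH₃)₂CH–N₂⁺

The skeletons are identical, so relative rate is governed entirely by leaving-group ability.
A good leaving group is a weak base: the lower the pKₐ of its conjugate acid, the more readily it departs.
(CH₃)₂CH–N₂⁺ loses N₂: no meaningful conjugate acid; N₂ departs as an exceptionally stable neutral molecule
(CH₃)₂CH–OTf loses OTf⁻: pKₐ(CF₃SO₃H (triflic acid)) ≈ -14
(CH₃)₂CH–OClO₃ loses ClO₄⁻: pKₐ(HClO₄) ≈ -10
(CH₃)₂CH–OSO₃H loses HSO₄⁻: pKₐ(H₂SO₄) ≈ -3
(CH₃)₂CH–OC(O)CF₃ loses CF₃COO⁻: pKₐ(CF₃COOH) ≈ 0.2
(CH₃)₂CH–F loses F⁻: pKₐ(HF) ≈ 3.2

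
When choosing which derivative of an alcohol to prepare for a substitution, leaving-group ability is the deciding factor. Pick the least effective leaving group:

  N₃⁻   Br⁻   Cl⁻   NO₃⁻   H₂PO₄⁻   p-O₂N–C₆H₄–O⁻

p-O₂N–C₆H₄–O⁻

A good leaving group is a weak base: the lower the pKₐ of its conjugate acid, the more readily it departs.
Br⁻: pKₐ(HBr) ≈ -9
Cl⁻: pKₐ(HCl) ≈ -7
NO₃⁻: pKₐ(HNO₃) ≈ -1.3
H₂PO₄⁻: pKₐ(H₃PO₄) ≈ 2.1
N₃⁻: pKₐ(HN₃) ≈ 4.7
p-O₂N–C₆H₄–O⁻: pKₐ(p-nitrophenol) ≈ 7.2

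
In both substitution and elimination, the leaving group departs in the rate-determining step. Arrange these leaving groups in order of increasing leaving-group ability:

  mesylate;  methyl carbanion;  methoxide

A good leaving group is a weak base: the lower the pKₐ of its conjugate acid, the more readily it departs.
mesylate: pKₐ(CH₃SO₃H (MsOH)) ≈ -1.9
methoxide: pKₐ(CH₃OH) ≈ 15.5
methyl carbanion: pKₐ(CH₄) ≈ 48
Reversing gives the worst-to-best order requested.

methyl carbanion < methoxide < mesylate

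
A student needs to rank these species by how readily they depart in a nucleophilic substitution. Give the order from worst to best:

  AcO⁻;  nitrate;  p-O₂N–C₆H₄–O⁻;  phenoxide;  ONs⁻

phenoxide < p-O₂N–C₆H₄–O⁻ < AcO⁻ < nitrate < ONs⁻

Rank by basicity of the departing species: weakest base leaves most easily.
ONs⁻: pKₐ(p-O₂NC₆H₄SO₃H) ≈ -3.5
nitrate: pKₐ(HNO₃) ≈ -1.3
AcO⁻: pKₐ(CH₃COOH) ≈ 4.8
p-O₂N–C₆H₄–O⁻: pKₐ(p-nitrophenol) ≈ 7.2
phenoxide: pKₐ(C₆H₅OH (phenol)) ≈ 10 — resonance into the ring helps, but still a poor LG
Listed from poorest to best leaving group as asked.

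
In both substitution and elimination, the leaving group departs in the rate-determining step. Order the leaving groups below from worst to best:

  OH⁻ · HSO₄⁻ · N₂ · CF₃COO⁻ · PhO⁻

OH⁻ < PhO⁻ < CF₃COO⁻ < HSO₄⁻ < N₂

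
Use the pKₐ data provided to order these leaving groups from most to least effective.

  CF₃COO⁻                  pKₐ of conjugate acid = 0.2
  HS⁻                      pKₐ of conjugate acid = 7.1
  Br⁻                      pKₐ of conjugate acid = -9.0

Lower conjugate-acid pKₐ ⇒ weaker base ⇒ better leaving group.
Sorting by the given values: Br⁻ (-9.0), CF₃COO⁻ (0.2), HS⁻ (7.1).

Br⁻ > CF₃COO⁻ > HS⁻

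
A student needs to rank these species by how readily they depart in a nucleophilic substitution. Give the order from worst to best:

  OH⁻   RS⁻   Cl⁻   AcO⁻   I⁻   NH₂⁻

A good leaving group is a weak base: the lower the pKₐ of its conjugate acid, the more readily it departs.
I⁻: pKₐ(HI) ≈ -10
Cl⁻: pKₐ(HCl) ≈ -7
AcO⁻: pKₐ(CH₃COOH) ≈ 4.8
RS⁻: pKₐ(RSH (a thiol)) ≈ 10.5
OH⁻: pKₐ(H₂O) ≈ 15.7
NH₂⁻: pKₐ(NH₃) ≈ 38
The question asks for worst first, so the sequence is read in increasing leaving-group ability.

NH₂⁻ < OH⁻ < RS⁻ < AcO⁻ < Cl⁻ < I⁻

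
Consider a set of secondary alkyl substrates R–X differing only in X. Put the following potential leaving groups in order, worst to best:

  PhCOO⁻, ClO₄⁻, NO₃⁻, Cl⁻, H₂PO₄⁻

Rank by basicity of the departing species: weakest base leaves most easily.
ClO₄⁻: pKₐ(HClO₄) ≈ -10
Cl⁻: pKₐ(HCl) ≈ -7
NO₃⁻: pKₐ(HNO₃) ≈ -1.3 — resonance-delocalised over three oxygens
H₂PO₄⁻: pKₐ(H₃PO₄) ≈ 2.1 — moderate base; biological leaving group after further activation
PhCOO⁻: pKₐ(C₆H₅COOH) ≈ 4.2
Listed from poorest to best leaving group as asked.

PhCOO⁻ < H₂PO₄⁻ < NO₃⁻ < Cl⁻ < ClO₄⁻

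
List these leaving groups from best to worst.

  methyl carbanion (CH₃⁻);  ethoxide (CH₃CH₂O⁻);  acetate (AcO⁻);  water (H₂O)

Rank by basicity of the departing species: weakest base leaves most easily.
water (H₂O): pKₐ(H₃O⁺) ≈ -1.7
acetate (AcO⁻): pKₐ(CH₃COOH) ≈ 4.8
ethoxide (CH₃CH₂O⁻): pKₐ(CH₃CH₂OH) ≈ 16
methyl carbanion (CH₃⁻): pKₐ(CH₄) ≈ 48

water (H₂O) > acetate (AcO⁻) > ethoxide (CH₃CH₂O⁻) > methyl carbanion (CH₃⁻)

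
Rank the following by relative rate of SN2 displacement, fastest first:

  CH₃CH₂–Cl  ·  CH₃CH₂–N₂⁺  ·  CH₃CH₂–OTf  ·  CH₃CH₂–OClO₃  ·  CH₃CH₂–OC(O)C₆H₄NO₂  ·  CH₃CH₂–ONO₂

Identical carbon frameworks mean the comparison reduces to leaving-group quality.
A good leaving group is a weak base: the lower the pKₐ of its conjugate acid, the more readily it departs.
CH₃CH₂–N₂⁺ loses N₂: no meaningful conjugate acid; N₂ departs as an exceptionally stable neutral molecule
CH₃CH₂–OTf loses OTf⁻: pKₐ(CF₃SO₃H (triflic acid)) ≈ -14
CH₃CH₂–OClO₃ loses ClO₄⁻: pKₐ(HClO₄) ≈ -10
CH₃CH₂–Cl loses Cl⁻: pKₐ(HCl) ≈ -7
CH₃CH₂–ONO₂ loses NO₃⁻: pKₐ(HNO₃) ≈ -1.3
CH₃CH₂–OC(O)C₆H₄NO₂ loses p-O₂N–C₆H₄–COO⁻: pKₐ(p-nitrobenzoic acid) ≈ 3.4

CH₃CH₂–N₂⁺ > CH₃CH₂–OTf > CH₃CH₂–OClO₃ > CH₃CH₂–Cl > CH₃CH₂–ONO₂ > CH₃CH₂–OC(O)C₆H₄NO₂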